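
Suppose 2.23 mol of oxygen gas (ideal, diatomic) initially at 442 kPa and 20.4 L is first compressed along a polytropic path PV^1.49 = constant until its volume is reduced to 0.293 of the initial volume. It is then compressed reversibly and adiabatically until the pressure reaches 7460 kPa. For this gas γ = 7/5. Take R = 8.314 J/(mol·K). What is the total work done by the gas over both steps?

-28700 J

T₁ = P₁V₁/(nR) = 442×20.4/(2.23×8.314) = 486 K.
Step 1 — Polytropic n=1.49: T₂ = T₁(V₁/V₂)^(n−1) = 486×(3.41)^0.49 = 888 K; P₂ = P₁(V₁/V₂)^n = 2750 kPa.
W = (P₁V₁−P₂V₂)/(n−1) = (442×20.4−2750×5.98)/0.49 = -15200 J.
ΔU = nCvΔT = 2.23×20.8×(888−486) = 18600 J.
Q = ΔU + W = 3420 J.
State after step 1: P = 2750 kPa, V = 5.98 L, T = 888 K.
Step 2 — Adiabatic: T₂/T₁ = (P₂/P₁)^((γ−1)/γ) ⇒ T₂ = 888×(2.71)^0.286 = 1180 K; V₂ = 2.93 L.
ΔU = nCvΔT = 2.23×20.8×(1180−888) = 13600 J.
Q = 0 for an adiabatic process, so W = −ΔU = -13600 J.
Net over both steps: W = -28700 J, Q = 3420 J, ΔU = 32200 J.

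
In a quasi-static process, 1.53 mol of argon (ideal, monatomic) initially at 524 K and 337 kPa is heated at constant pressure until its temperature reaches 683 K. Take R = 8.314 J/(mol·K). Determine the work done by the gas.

2020 J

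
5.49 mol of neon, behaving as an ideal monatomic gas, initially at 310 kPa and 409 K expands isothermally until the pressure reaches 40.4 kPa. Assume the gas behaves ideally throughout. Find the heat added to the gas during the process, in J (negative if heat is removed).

V₁ = nRT₁/P₁ = 5.49×8.314×409/310 = 60.2 L.
Isothermal: T stays 409 K; PV = const ⇒ V₂ = 462 L, P₂ = 40.4 kPa.
ΔU = 0 (ideal gas, T constant).
W = nRT ln(V₂/V₁) = 5.49×8.314×409×ln(7.67) = 38000 J.
Q = ΔU + W = 38000 J.

38000 J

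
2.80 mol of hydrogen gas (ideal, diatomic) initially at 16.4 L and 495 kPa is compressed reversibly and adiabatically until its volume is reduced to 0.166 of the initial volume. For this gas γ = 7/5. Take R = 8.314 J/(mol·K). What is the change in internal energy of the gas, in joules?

21300 J

T₁ = P₁V₁/(nR) = 495×16.4/(2.80×8.314) = 349 K.
Adiabatic: TV^(γ−1) = const ⇒ T₂ = 349×(6.02)^0.400 = 715 K; PV^γ = const ⇒ P₂ = 6120 kPa.
For an ideal gas ΔU = nCvΔT with Cv = (5/2)R = 20.8 J/(mol·K).
ΔU = 2.80×20.8×(715−349) = 21300 J.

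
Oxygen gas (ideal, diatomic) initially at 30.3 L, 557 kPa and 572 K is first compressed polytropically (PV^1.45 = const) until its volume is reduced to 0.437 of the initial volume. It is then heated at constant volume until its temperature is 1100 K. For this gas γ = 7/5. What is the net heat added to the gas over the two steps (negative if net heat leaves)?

n = P₁V₁/(RT₁) = 557×30.3/(8.314×572) = 3.55 mol.
Step 1 — Polytropic n=1.45: T₂ = T₁(V₁/V₂)^(n−1) = 572×(2.29)^0.45 = 830 K; P₂ = P₁(V₁/V₂)^n = 1850 kPa.
W = (P₁V₁−P₂V₂)/(n−1) = (557×30.3−1850×13.2)/0.45 = -16900 J.
ΔU = nCvΔT = 3.55×20.8×(830−572) = 19000 J.
Q = ΔU + W = 2120 J.
State after step 1: P = 1850 kPa, V = 13.2 L, T = 830 K.
Step 2 — Isochoric: V stays 13.2 L; P/T = const ⇒ T₂ = 1100 K, P₂ = 2450 kPa.
W = 0 (no volume change).
ΔU = nCvΔT = 3.55×20.8×(1100−830) = 19900 J.
Q = ΔU = 19900 J.
Net over both steps: W = -16900 J, Q = 22000 J, ΔU = 38900 J.

22000 J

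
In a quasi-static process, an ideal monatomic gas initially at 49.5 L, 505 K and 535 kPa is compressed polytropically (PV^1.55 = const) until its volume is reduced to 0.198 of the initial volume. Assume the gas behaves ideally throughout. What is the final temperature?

Polytropic n=1.55: T₂ = T₁(V₁/V₂)^(n−1) = 505×(5.05)^0.55 = 1230 K; P₂ = P₁(V₁/V₂)^n = 6580 kPa.

1230 K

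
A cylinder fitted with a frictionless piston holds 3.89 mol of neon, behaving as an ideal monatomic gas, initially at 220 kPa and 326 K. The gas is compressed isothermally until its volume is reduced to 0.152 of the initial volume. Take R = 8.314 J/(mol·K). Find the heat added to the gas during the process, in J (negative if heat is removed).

-19900 J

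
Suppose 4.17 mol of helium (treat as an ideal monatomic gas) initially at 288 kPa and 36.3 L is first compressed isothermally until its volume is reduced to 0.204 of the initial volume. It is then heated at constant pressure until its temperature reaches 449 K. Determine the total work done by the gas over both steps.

T₁ = P₁V₁/(nR) = 288×36.3/(4.17×8.314) = 302 K.
Step 1 — Isothermal: T stays 302 K; PV = const ⇒ V₂ = 7.41 L, P₂ = 1410 kPa.
ΔU = 0 (ideal gas, T constant).
W = nRT ln(V₂/V₁) = 4.17×8.314×302×ln(0.204) = -16600 J.
Q = ΔU + W = -16600 J.
State after step 1: P = 1410 kPa, V = 7.41 L, T = 302 K.
Step 2 — Isobaric: P stays 1410 kPa; V/T = const ⇒ T₂ = 449 K, V₂ = 11.0 L.
W = PΔV = 1410×(11.0−7.41) kPa·L = 5110 J.
ΔU = nCvΔT = 4.17×12.5×(449−302) = 7670 J.
Q = ΔU + W = nCpΔT = 12800 J.
Net over both steps: W = -11500 J, Q = -3840 J, ΔU = 7670 J.

-11500 J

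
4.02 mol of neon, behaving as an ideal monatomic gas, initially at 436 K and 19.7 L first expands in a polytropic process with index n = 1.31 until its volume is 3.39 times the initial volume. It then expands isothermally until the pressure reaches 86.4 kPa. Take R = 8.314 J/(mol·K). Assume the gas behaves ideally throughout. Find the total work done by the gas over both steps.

P₁ = nRT₁/V₁ = 4.02×8.314×436/19.7 = 740 kPa.
Step 1 — Polytropic n=1.31: T₂ = T₁(V₁/V₂)^(n−1) = 436×(0.295)^0.31 = 299 K; P₂ = P₁(V₁/V₂)^n = 149 kPa.
W = (P₁V₁−P₂V₂)/(n−1) = (740×19.7−149×66.8)/0.31 = 14800 J.
ΔU = nCvΔT = 4.02×12.5×(299−436) = -6890 J.
Q = ΔU + W = 7920 J.
State after step 1: P = 149 kPa, V = 66.8 L, T = 299 K.
Step 2 — Isothermal: T stays 299 K; PV = const ⇒ V₂ = 116 L, P₂ = 86.4 kPa.
ΔU = 0 (ideal gas, T constant).
W = nRT ln(V₂/V₁) = 4.02×8.314×299×ln(1.73) = 5470 J.
Q = ΔU + W = 5470 J.
Net over both steps: W = 20300 J, Q = 13400 J, ΔU = -6890 J.

20300 J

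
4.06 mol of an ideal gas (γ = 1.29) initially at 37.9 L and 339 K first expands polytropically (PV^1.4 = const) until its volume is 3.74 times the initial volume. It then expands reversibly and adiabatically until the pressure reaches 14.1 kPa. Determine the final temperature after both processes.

P₁ = nRT₁/V₁ = 4.06×8.314×339/37.9 = 302 kPa.
Step 1 — Polytropic n=1.4: T₂ = T₁(V₁/V₂)^(n−1) = 339×(0.267)^0.40 = 200 K; P₂ = P₁(V₁/V₂)^n = 47.6 kPa.
W = (P₁V₁−P₂V₂)/(n−1) = (302×37.9−47.6×142)/0.40 = 11700 J.
ΔU = nCvΔT = 4.06×28.7×(200−339) = -16200 J.
Q = ΔU + W = -4450 J.
State after step 1: P = 47.6 kPa, V = 142 L, T = 200 K.
Step 2 — Adiabatic: T₂/T₁ = (P₂/P₁)^((γ−1)/γ) ⇒ T₂ = 200×(0.296)^0.225 = 152 K; V₂ = 364 L.
ΔU = nCvΔT = 4.06×28.7×(152−200) = -5570 J.
Q = 0 for an adiabatic process, so W = −ΔU = 5570 J.
Net over both steps: W = 17300 J, Q = -4450 J, ΔU = -21800 J.

152 K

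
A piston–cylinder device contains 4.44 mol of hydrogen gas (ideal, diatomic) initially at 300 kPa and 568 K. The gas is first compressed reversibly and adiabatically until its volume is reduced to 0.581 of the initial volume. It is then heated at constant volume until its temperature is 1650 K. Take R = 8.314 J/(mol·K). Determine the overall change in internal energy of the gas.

V₁ = nRT₁/P₁ = 4.44×8.314×568/300 = 69.9 L.
Step 1 — Adiabatic: TV^(γ−1) = const ⇒ T₂ = 568×(1.72)^0.400 = 706 K; PV^γ = const ⇒ P₂ = 642 kPa.
ΔU = nCvΔT = 4.44×20.8×(706−568) = 12700 J.
Q = 0 for an adiabatic process, so W = −ΔU = -12700 J.
State after step 1: P = 642 kPa, V = 40.6 L, T = 706 K.
Step 2 — Isochoric: V stays 40.6 L; P/T = const ⇒ T₂ = 1650 K, P₂ = 1500 kPa.
W = 0 (no volume change).
ΔU = nCvΔT = 4.44×20.8×(1650−706) = 87100 J.
Q = ΔU = 87100 J.
Net over both steps: W = -12700 J, Q = 87100 J, ΔU = 99900 J.

99900 J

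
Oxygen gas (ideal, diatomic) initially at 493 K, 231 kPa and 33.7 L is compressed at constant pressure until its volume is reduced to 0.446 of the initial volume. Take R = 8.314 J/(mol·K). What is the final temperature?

220 K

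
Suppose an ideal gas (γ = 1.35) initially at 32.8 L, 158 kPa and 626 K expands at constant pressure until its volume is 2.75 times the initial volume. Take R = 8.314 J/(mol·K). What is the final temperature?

1720 K

Isobaric: P stays 158 kPa; V/T = const ⇒ T₂ = 1720 K, V₂ = 90.2 L.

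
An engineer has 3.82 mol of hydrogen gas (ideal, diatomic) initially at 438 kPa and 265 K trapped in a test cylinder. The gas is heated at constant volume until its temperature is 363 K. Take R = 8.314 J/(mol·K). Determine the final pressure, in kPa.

600 kPa

V₁ = nRT₁/P₁ = 3.82×8.314×265/438 = 19.2 L.
Isochoric: V stays 19.2 L; P/T = const ⇒ T₂ = 363 K, P₂ = 600 kPa.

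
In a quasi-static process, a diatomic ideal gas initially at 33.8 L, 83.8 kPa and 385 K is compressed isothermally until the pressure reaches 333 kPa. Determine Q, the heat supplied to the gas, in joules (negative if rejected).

-3910 J

n = P₁V₁/(RT₁) = 83.8×33.8/(8.314×385) = 0.885 mol.
Isothermal: T stays 385 K; PV = const ⇒ V₂ = 8.51 L, P₂ = 333 kPa.
ΔU = 0 (ideal gas, T constant).
W = nRT ln(V₂/V₁) = 0.885×8.314×385×ln(0.252) = -3910 J.
Q = ΔU + W = -3910 J.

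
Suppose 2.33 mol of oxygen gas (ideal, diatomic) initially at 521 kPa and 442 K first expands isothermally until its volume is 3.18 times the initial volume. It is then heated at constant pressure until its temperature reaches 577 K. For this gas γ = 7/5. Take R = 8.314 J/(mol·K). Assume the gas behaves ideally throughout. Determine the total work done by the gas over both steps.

V₁ = nRT₁/P₁ = 2.33×8.314×442/521 = 16.4 L.
Step 1 — Isothermal: T stays 442 K; PV = const ⇒ V₂ = 52.3 L, P₂ = 164 kPa.
ΔU = 0 (ideal gas, T constant).
W = nRT ln(V₂/V₁) = 2.33×8.314×442×ln(3.18) = 9910 J.
Q = ΔU + W = 9910 J.
State after step 1: P = 164 kPa, V = 52.3 L, T = 442 K.
Step 2 — Isobaric: P stays 164 kPa; V/T = const ⇒ T₂ = 577 K, V₂ = 68.2 L.
W = PΔV = 164×(68.2−52.3) kPa·L = 2620 J.
ΔU = nCvΔT = 2.33×20.8×(577−442) = 6540 J.
Q = ΔU + W = nCpΔT = 9150 J.
Net over both steps: W = 12500 J, Q = 19100 J, ΔU = 6540 J.

12500 J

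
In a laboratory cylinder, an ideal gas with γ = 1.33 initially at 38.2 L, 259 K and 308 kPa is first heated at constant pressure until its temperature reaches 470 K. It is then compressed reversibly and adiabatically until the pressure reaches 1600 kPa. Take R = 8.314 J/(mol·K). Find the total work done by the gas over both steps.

n = P₁V₁/(RT₁) = 308×38.2/(8.314×259) = 5.46 mol.
Step 1 — Isobaric: P stays 308 kPa; V/T = const ⇒ T₂ = 470 K, V₂ = 69.3 L.
W = PΔV = 308×(69.3−38.2) kPa·L = 9590 J.
ΔU = nCvΔT = 5.46×25.2×(470−259) = 29000 J.
Q = ΔU + W = nCpΔT = 38600 J.
State after step 1: P = 308 kPa, V = 69.3 L, T = 470 K.
Step 2 — Adiabatic: T₂/T₁ = (P₂/P₁)^((γ−1)/γ) ⇒ T₂ = 470×(5.19)^0.248 = 707 K; V₂ = 20.1 L.
ΔU = nCvΔT = 5.46×25.2×(707−470) = 32700 J.
Q = 0 for an adiabatic process, so W = −ΔU = -32700 J.
Net over both steps: W = -23100 J, Q = 38600 J, ΔU = 61700 J.

-23100 J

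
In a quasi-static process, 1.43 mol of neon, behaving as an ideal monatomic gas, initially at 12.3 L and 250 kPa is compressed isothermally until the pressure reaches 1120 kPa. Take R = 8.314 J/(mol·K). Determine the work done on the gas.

4610 J

T₁ = P₁V₁/(nR) = 250×12.3/(1.43×8.314) = 259 K.
Isothermal: T stays 259 K; PV = const ⇒ V₂ = 2.75 L, P₂ = 1120 kPa.
W = nRT ln(V₂/V₁) = 1.43×8.314×259×ln(0.223) = -4610 J.
Work done on the gas = −W_by = 4610 J.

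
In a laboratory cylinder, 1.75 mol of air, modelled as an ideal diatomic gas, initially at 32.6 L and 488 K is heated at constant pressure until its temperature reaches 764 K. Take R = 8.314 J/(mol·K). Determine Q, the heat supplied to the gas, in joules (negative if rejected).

14100 J

P₁ = nRT₁/V₁ = 1.75×8.314×488/32.6 = 218 kPa.
Isobaric: P stays 218 kPa; V/T = const ⇒ T₂ = 764 K, V₂ = 51.0 L.
W = PΔV = 218×(51.0−32.6) kPa·L = 4020 J.
ΔU = nCvΔT = 1.75×20.8×(764−488) = 10000 J.
Q = ΔU + W = nCpΔT = 14100 J.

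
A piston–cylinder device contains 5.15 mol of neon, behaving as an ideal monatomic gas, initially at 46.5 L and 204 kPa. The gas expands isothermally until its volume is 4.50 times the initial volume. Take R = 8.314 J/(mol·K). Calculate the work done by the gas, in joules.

14300 J

T₁ = P₁V₁/(nR) = 204×46.5/(5.15×8.314) = 222 K.
Isothermal: T stays 222 K; PV = const ⇒ V₂ = 209 L, P₂ = 45.3 kPa.
W = nRT ln(V₂/V₁) = 5.15×8.314×222×ln(4.50) = 14300 J.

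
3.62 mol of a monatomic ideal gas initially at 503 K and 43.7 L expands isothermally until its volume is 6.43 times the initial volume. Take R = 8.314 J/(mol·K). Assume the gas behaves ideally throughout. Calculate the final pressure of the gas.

53.9 kPa

P₁ = nRT₁/V₁ = 3.62×8.314×503/43.7 = 346 kPa.
Isothermal: T stays 503 K; PV = const ⇒ V₂ = 281 L, P₂ = 53.9 kPa.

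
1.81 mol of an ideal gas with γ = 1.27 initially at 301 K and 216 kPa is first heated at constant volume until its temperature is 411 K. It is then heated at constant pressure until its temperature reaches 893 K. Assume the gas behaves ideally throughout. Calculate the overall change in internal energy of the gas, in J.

V₁ = nRT₁/P₁ = 1.81×8.314×301/216 = 21.0 L.
Step 1 — Isochoric: V stays 21.0 L; P/T = const ⇒ T₂ = 411 K, P₂ = 295 kPa.
W = 0 (no volume change).
ΔU = nCvΔT = 1.81×30.8×(411−301) = 6130 J.
Q = ΔU = 6130 J.
State after step 1: P = 295 kPa, V = 21.0 L, T = 411 K.
Step 2 — Isobaric: P stays 295 kPa; V/T = const ⇒ T₂ = 893 K, V₂ = 45.6 L.
W = PΔV = 295×(45.6−21.0) kPa·L = 7250 J.
ΔU = nCvΔT = 1.81×30.8×(893−411) = 26900 J.
Q = ΔU + W = nCpΔT = 34100 J.
Net over both steps: W = 7250 J, Q = 40200 J, ΔU = 33000 J.

33000 J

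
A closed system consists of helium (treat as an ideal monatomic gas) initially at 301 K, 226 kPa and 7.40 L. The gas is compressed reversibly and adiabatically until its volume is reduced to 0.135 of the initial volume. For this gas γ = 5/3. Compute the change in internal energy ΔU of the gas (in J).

7020 J

n = P₁V₁/(RT₁) = 226×7.40/(8.314×301) = 0.668 mol.
Adiabatic: TV^(γ−1) = const ⇒ T₂ = 301×(7.41)^0.667 = 1140 K; PV^γ = const ⇒ P₂ = 6360 kPa.
For an ideal gas ΔU = nCvΔT with Cv = (3/2)R = 12.5 J/(mol·K).
ΔU = 0.668×12.5×(1140−301) = 7020 J.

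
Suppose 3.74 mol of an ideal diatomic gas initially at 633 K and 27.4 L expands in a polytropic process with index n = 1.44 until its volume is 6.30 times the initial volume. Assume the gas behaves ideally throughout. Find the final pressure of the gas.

P₁ = nRT₁/V₁ = 3.74×8.314×633/27.4 = 718 kPa.
Polytropic n=1.44: T₂ = T₁(V₁/V₂)^(n−1) = 633×(0.159)^0.44 = 282 K; P₂ = P₁(V₁/V₂)^n = 50.7 kPa.

50.7 kPa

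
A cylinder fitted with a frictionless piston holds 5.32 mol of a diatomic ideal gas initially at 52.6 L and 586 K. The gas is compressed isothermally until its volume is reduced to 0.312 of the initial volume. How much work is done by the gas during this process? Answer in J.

-30200 J

P₁ = nRT₁/V₁ = 5.32×8.314×586/52.6 = 493 kPa.
Isothermal: T stays 586 K; PV = const ⇒ V₂ = 16.4 L, P₂ = 1580 kPa.
W = nRT ln(V₂/V₁) = 5.32×8.314×586×ln(0.312) = -30200 J.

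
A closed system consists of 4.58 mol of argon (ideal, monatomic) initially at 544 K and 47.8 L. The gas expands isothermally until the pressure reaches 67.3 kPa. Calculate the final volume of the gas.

308 L

P₁ = nRT₁/V₁ = 4.58×8.314×544/47.8 = 433 kPa.
Isothermal: T stays 544 K; PV = const ⇒ V₂ = 308 L, P₂ = 67.3 kPa.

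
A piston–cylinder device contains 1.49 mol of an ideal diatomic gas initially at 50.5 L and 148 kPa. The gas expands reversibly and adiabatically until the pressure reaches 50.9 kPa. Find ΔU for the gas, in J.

-4910 J

T₁ = P₁V₁/(nR) = 148×50.5/(1.49×8.314) = 603 K.
Adiabatic: T₂/T₁ = (P₂/P₁)^((γ−1)/γ) ⇒ T₂ = 603×(0.344)^0.286 = 445 K; V₂ = 108 L.
For an ideal gas ΔU = nCvΔT with Cv = (5/2)R = 20.8 J/(mol·K).
ΔU = 1.49×20.8×(445−603) = -4910 J.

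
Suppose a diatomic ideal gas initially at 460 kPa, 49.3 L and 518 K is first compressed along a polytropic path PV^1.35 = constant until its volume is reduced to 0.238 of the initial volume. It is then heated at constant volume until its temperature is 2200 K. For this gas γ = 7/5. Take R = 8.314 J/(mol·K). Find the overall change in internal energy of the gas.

n = P₁V₁/(RT₁) = 460×49.3/(8.314×518) = 5.27 mol.
Step 1 — Polytropic n=1.35: T₂ = T₁(V₁/V₂)^(n−1) = 518×(4.20)^0.35 = 856 K; P₂ = P₁(V₁/V₂)^n = 3190 kPa.
W = (P₁V₁−P₂V₂)/(n−1) = (460×49.3−3190×11.7)/0.35 = -42300 J.
ΔU = nCvΔT = 5.27×20.8×(856−518) = 37000 J.
Q = ΔU + W = -5290 J.
State after step 1: P = 3190 kPa, V = 11.7 L, T = 856 K.
Step 2 — Isochoric: V stays 11.7 L; P/T = const ⇒ T₂ = 2200 K, P₂ = 8210 kPa.
W = 0 (no volume change).
ΔU = nCvΔT = 5.27×20.8×(2200−856) = 147000 J.
Q = ΔU = 147000 J.
Net over both steps: W = -42300 J, Q = 142000 J, ΔU = 184000 J.

184000 J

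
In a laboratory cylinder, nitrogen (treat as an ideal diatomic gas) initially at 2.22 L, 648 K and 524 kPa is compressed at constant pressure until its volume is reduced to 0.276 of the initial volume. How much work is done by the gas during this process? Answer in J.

-842 J

n = P₁V₁/(RT₁) = 524×2.22/(8.314×648) = 0.216 mol.
Isobaric: P stays 524 kPa; V/T = const ⇒ T₂ = 179 K, V₂ = 0.613 L.
W = PΔV = 524×(0.613−2.22) kPa·L = -842 J.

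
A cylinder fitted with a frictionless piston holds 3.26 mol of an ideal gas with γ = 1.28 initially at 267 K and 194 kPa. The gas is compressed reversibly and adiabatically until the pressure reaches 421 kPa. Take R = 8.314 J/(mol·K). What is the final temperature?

V₁ = nRT₁/P₁ = 3.26×8.314×267/194 = 37.3 L.
Adiabatic: T₂/T₁ = (P₂/P₁)^((γ−1)/γ) ⇒ T₂ = 267×(2.17)^0.219 = 316 K; V₂ = 20.4 L.

316 K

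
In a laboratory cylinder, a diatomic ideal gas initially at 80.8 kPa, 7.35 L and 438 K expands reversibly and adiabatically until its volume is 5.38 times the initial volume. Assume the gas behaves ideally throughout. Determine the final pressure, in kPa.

7.66 kPa

Adiabatic: TV^(γ−1) = const ⇒ T₂ = 438×(0.186)^0.400 = 223 K; PV^γ = const ⇒ P₂ = 7.66 kPa.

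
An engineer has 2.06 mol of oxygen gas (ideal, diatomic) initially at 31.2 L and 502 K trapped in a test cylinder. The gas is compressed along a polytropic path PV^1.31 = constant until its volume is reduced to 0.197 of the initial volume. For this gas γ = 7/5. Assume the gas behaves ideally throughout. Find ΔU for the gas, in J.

P₁ = nRT₁/V₁ = 2.06×8.314×502/31.2 = 276 kPa.
Polytropic n=1.31: T₂ = T₁(V₁/V₂)^(n−1) = 502×(5.08)^0.31 = 831 K; P₂ = P₁(V₁/V₂)^n = 2310 kPa.
For an ideal gas ΔU = nCvΔT with Cv = (5/2)R = 20.8 J/(mol·K).
ΔU = 2.06×20.8×(831−502) = 14100 J.

14100 J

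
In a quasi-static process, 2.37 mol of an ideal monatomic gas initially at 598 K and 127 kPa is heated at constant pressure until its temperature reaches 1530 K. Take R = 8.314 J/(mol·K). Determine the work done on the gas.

V₁ = nRT₁/P₁ = 2.37×8.314×598/127 = 92.8 L.
Isobaric: P stays 127 kPa; V/T = const ⇒ T₂ = 1530 K, V₂ = 237 L.
W = PΔV = 127×(237−92.8) kPa·L = 18400 J.
Work done on the gas = −W_by = -18400 J.

-18400 J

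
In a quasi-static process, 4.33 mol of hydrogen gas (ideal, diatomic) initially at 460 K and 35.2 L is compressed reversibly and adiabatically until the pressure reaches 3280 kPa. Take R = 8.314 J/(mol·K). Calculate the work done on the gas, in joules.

P₁ = nRT₁/V₁ = 4.33×8.314×460/35.2 = 470 kPa.
Adiabatic: T₂/T₁ = (P₂/P₁)^((γ−1)/γ) ⇒ T₂ = 460×(6.97)^0.286 = 801 K; V₂ = 8.79 L.
ΔU = nCvΔT = 4.33×20.8×(801−460) = 30700 J.
Q = 0 for an adiabatic process, so W = −ΔU = -30700 J.
Work done on the gas = −W_by = 30700 J.

30700 J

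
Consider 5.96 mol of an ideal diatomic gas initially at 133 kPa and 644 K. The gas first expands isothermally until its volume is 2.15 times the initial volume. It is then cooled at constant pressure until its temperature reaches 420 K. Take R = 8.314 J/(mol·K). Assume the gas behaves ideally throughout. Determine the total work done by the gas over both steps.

V₁ = nRT₁/P₁ = 5.96×8.314×644/133 = 240 L.
Step 1 — Isothermal: T stays 644 K; PV = const ⇒ V₂ = 516 L, P₂ = 61.9 kPa.
ΔU = 0 (ideal gas, T constant).
W = nRT ln(V₂/V₁) = 5.96×8.314×644×ln(2.15) = 24400 J.
Q = ΔU + W = 24400 J.
State after step 1: P = 61.9 kPa, V = 516 L, T = 644 K.
Step 2 — Isobaric: P stays 61.9 kPa; V/T = const ⇒ T₂ = 420 K, V₂ = 336 L.
W = PΔV = 61.9×(336−516) kPa·L = -11100 J.
ΔU = nCvΔT = 5.96×20.8×(420−644) = -27700 J.
Q = ΔU + W = nCpΔT = -38800 J.
Net over both steps: W = 13300 J, Q = -14400 J, ΔU = -27700 J.

13300 J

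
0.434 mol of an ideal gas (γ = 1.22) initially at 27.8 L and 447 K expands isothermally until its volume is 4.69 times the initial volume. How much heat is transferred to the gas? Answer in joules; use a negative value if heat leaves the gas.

2490 J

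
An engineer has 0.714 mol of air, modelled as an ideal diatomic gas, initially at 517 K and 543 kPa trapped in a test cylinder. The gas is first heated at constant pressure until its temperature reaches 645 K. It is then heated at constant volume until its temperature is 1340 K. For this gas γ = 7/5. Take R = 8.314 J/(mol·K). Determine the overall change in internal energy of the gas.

V₁ = nRT₁/P₁ = 0.714×8.314×517/543 = 5.65 L.
Step 1 — Isobaric: P stays 543 kPa; V/T = const ⇒ T₂ = 645 K, V₂ = 7.05 L.
W = PΔV = 543×(7.05−5.65) kPa·L = 760 J.
ΔU = nCvΔT = 0.714×20.8×(645−517) = 1900 J.
Q = ΔU + W = nCpΔT = 2660 J.
State after step 1: P = 543 kPa, V = 7.05 L, T = 645 K.
Step 2 — Isochoric: V stays 7.05 L; P/T = const ⇒ T₂ = 1340 K, P₂ = 1130 kPa.
W = 0 (no volume change).
ΔU = nCvΔT = 0.714×20.8×(1340−645) = 10300 J.
Q = ΔU = 10300 J.
Net over both steps: W = 760 J, Q = 13000 J, ΔU = 12200 J.

12200 J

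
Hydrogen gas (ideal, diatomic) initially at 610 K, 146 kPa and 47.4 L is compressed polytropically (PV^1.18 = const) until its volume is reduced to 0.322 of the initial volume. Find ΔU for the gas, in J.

n = P₁V₁/(RT₁) = 146×47.4/(8.314×610) = 1.36 mol.
Polytropic n=1.18: T₂ = T₁(V₁/V₂)^(n−1) = 610×(3.11)^0.18 = 748 K; P₂ = P₁(V₁/V₂)^n = 556 kPa.
For an ideal gas ΔU = nCvΔT with Cv = (5/2)R = 20.8 J/(mol·K).
ΔU = 1.36×20.8×(748−610) = 3910 J.

3910 J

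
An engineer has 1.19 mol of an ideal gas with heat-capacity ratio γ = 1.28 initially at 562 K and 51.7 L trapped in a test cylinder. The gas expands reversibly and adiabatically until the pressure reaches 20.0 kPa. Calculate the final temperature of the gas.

P₁ = nRT₁/V₁ = 1.19×8.314×562/51.7 = 108 kPa.
Adiabatic: T₂/T₁ = (P₂/P₁)^((γ−1)/γ) ⇒ T₂ = 562×(0.186)^0.219 = 389 K; V₂ = 192 L.

389 K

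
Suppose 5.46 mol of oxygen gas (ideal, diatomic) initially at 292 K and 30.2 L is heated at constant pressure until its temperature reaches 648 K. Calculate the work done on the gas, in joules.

P₁ = nRT₁/V₁ = 5.46×8.314×292/30.2 = 439 kPa.
Isobaric: P stays 439 kPa; V/T = const ⇒ T₂ = 648 K, V₂ = 67.0 L.
W = PΔV = 439×(67.0−30.2) kPa·L = 16200 J.
Work done on the gas = −W_by = -16200 J.

-16200 J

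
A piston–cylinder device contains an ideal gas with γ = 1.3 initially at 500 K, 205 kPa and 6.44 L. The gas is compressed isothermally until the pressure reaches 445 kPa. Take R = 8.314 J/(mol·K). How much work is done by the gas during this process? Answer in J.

n = P₁V₁/(RT₁) = 205×6.44/(8.314×500) = 0.318 mol.
Isothermal: T stays 500 K; PV = const ⇒ V₂ = 2.97 L, P₂ = 445 kPa.
W = nRT ln(V₂/V₁) = 0.318×8.314×500×ln(0.461) = -1020 J.

-1020 J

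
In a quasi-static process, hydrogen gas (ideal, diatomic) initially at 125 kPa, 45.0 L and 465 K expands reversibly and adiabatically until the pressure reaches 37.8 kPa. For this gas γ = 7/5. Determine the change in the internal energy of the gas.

-4070 J

n = P₁V₁/(RT₁) = 125×45.0/(8.314×465) = 1.45 mol.
Adiabatic: T₂/T₁ = (P₂/P₁)^((γ−1)/γ) ⇒ T₂ = 465×(0.302)^0.286 = 330 K; V₂ = 106 L.
For an ideal gas ΔU = nCvΔT with Cv = (5/2)R = 20.8 J/(mol·K).
ΔU = 1.45×20.8×(330−465) = -4070 J.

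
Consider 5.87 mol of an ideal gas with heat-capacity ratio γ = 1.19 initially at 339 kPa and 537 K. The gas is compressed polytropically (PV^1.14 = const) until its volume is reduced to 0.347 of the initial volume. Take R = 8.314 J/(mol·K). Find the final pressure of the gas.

V₁ = nRT₁/P₁ = 5.87×8.314×537/339 = 77.3 L.
Polytropic n=1.14: T₂ = T₁(V₁/V₂)^(n−1) = 537×(2.88)^0.14 = 623 K; P₂ = P₁(V₁/V₂)^n = 1130 kPa.

1130 kPa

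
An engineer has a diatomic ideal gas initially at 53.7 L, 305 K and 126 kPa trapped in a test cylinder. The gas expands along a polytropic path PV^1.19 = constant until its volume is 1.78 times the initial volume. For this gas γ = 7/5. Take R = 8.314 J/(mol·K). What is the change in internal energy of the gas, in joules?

-1760 J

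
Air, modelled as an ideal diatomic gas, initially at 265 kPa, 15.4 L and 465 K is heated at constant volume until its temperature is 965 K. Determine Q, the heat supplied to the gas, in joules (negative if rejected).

n = P₁V₁/(RT₁) = 265×15.4/(8.314×465) = 1.06 mol.
Isochoric: V stays 15.4 L; P/T = const ⇒ T₂ = 965 K, P₂ = 550 kPa.
W = 0 (no volume change).
ΔU = nCvΔT = 1.06×20.8×(965−465) = 11000 J.
Q = ΔU = 11000 J.

11000 J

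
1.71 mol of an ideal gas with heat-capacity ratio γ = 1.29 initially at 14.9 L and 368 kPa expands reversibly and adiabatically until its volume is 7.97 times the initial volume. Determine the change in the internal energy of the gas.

-8550 J

T₁ = P₁V₁/(nR) = 368×14.9/(1.71×8.314) = 386 K.
Adiabatic: TV^(γ−1) = const ⇒ T₂ = 386×(0.125)^0.290 = 211 K; PV^γ = const ⇒ P₂ = 25.3 kPa.
For an ideal gas ΔU = nCvΔT with Cv = R/(γ−1) = 28.7 J/(mol·K).
ΔU = 1.71×28.7×(211−386) = -8550 J.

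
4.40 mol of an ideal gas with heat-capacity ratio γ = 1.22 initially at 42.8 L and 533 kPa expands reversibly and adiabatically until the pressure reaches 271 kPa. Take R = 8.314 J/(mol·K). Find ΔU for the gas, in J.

-11900 J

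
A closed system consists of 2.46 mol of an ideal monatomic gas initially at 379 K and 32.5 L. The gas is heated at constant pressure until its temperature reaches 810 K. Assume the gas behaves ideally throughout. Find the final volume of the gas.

69.5 L

P₁ = nRT₁/V₁ = 2.46×8.314×379/32.5 = 239 kPa.
Isobaric: P stays 239 kPa; V/T = const ⇒ T₂ = 810 K, V₂ = 69.5 L.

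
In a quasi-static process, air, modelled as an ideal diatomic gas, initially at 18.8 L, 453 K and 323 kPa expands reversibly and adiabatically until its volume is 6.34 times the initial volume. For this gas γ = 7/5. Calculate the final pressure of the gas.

24.3 kPa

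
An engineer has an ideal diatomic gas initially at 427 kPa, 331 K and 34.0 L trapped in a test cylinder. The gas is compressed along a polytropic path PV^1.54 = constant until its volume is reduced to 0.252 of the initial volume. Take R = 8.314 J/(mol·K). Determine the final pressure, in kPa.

3570 kPa

Polytropic n=1.54: T₂ = T₁(V₁/V₂)^(n−1) = 331×(3.97)^0.54 = 697 K; P₂ = P₁(V₁/V₂)^n = 3570 kPa.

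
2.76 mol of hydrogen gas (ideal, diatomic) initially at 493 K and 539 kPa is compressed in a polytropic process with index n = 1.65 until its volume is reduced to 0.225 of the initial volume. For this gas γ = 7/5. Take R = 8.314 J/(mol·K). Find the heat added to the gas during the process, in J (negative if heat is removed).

17800 J

V₁ = nRT₁/P₁ = 2.76×8.314×493/539 = 21.0 L.
Polytropic n=1.65: T₂ = T₁(V₁/V₂)^(n−1) = 493×(4.44)^0.65 = 1300 K; P₂ = P₁(V₁/V₂)^n = 6320 kPa.
W = (P₁V₁−P₂V₂)/(n−1) = (539×21.0−6320×4.72)/0.65 = -28500 J.
ΔU = nCvΔT = 2.76×20.8×(1300−493) = 46300 J.
Q = ΔU + W = 17800 J.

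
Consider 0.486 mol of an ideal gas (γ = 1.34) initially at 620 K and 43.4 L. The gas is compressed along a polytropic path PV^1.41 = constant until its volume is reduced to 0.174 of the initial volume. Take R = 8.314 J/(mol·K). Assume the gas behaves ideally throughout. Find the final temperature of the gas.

P₁ = nRT₁/V₁ = 0.486×8.314×620/43.4 = 57.7 kPa.
Polytropic n=1.41: T₂ = T₁(V₁/V₂)^(n−1) = 620×(5.75)^0.41 = 1270 K; P₂ = P₁(V₁/V₂)^n = 679 kPa.

1270 K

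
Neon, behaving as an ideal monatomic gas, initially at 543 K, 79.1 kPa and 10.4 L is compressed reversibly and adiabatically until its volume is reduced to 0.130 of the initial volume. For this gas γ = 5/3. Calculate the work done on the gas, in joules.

3570 J

n = P₁V₁/(RT₁) = 79.1×10.4/(8.314×543) = 0.182 mol.
Adiabatic: TV^(γ−1) = const ⇒ T₂ = 543×(7.69)^0.667 = 2120 K; PV^γ = const ⇒ P₂ = 2370 kPa.
ΔU = nCvΔT = 0.182×12.5×(2120−543) = 3570 J.
Q = 0 for an adiabatic process, so W = −ΔU = -3570 J.
Work done on the gas = −W_by = 3570 J.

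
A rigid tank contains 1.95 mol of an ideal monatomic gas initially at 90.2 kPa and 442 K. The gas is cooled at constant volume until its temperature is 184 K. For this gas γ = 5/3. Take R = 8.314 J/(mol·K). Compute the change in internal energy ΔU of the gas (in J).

-6270 J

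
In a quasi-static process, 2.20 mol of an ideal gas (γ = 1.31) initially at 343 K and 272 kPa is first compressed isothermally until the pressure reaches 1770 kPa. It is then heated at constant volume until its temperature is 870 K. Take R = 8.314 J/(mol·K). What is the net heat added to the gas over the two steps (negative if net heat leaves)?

19300 J

V₁ = nRT₁/P₁ = 2.20×8.314×343/272 = 23.1 L.
Step 1 — Isothermal: T stays 343 K; PV = const ⇒ V₂ = 3.54 L, P₂ = 1770 kPa.
ΔU = 0 (ideal gas, T constant).
W = nRT ln(V₂/V₁) = 2.20×8.314×343×ln(0.154) = -11800 J.
Q = ΔU + W = -11800 J.
State after step 1: P = 1770 kPa, V = 3.54 L, T = 343 K.
Step 2 — Isochoric: V stays 3.54 L; P/T = const ⇒ T₂ = 870 K, P₂ = 4490 kPa.
W = 0 (no volume change).
ΔU = nCvΔT = 2.20×26.8×(870−343) = 31100 J.
Q = ΔU = 31100 J.
Net over both steps: W = -11800 J, Q = 19300 J, ΔU = 31100 J.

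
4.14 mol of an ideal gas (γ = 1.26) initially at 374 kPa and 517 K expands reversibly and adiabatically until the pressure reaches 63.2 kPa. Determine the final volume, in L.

V₁ = nRT₁/P₁ = 4.14×8.314×517/374 = 47.6 L.
Adiabatic: T₂/T₁ = (P₂/P₁)^((γ−1)/γ) ⇒ T₂ = 517×(0.169)^0.206 = 358 K; V₂ = 195 L.

195 L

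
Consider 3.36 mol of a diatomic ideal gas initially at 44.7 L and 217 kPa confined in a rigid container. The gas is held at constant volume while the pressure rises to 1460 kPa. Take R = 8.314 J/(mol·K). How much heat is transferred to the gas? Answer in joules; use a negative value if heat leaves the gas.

139000 J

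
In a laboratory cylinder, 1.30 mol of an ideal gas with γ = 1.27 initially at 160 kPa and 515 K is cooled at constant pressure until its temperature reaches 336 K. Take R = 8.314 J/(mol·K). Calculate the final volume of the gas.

22.7 L

V₁ = nRT₁/P₁ = 1.30×8.314×515/160 = 34.8 L.
Isobaric: P stays 160 kPa; V/T = const ⇒ T₂ = 336 K, V₂ = 22.7 L.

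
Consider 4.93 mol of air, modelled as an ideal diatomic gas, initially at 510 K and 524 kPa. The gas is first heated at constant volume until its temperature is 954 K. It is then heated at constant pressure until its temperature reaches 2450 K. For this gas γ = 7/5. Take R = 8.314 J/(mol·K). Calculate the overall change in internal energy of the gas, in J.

V₁ = nRT₁/P₁ = 4.93×8.314×510/524 = 39.9 L.
Step 1 — Isochoric: V stays 39.9 L; P/T = const ⇒ T₂ = 954 K, P₂ = 980 kPa.
W = 0 (no volume change).
ΔU = nCvΔT = 4.93×20.8×(954−510) = 45500 J.
Q = ΔU = 45500 J.
State after step 1: P = 980 kPa, V = 39.9 L, T = 954 K.
Step 2 — Isobaric: P stays 980 kPa; V/T = const ⇒ T₂ = 2450 K, V₂ = 102 L.
W = PΔV = 980×(102−39.9) kPa·L = 61300 J.
ΔU = nCvΔT = 4.93×20.8×(2450−954) = 153000 J.
Q = ΔU + W = nCpΔT = 215000 J.
Net over both steps: W = 61300 J, Q = 260000 J, ΔU = 199000 J.

199000 J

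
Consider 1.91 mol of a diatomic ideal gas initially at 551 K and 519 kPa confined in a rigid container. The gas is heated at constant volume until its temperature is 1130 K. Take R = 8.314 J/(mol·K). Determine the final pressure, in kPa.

V₁ = nRT₁/P₁ = 1.91×8.314×551/519 = 16.9 L.
Isochoric: V stays 16.9 L; P/T = const ⇒ T₂ = 1130 K, P₂ = 1060 kPa.

1060 kPa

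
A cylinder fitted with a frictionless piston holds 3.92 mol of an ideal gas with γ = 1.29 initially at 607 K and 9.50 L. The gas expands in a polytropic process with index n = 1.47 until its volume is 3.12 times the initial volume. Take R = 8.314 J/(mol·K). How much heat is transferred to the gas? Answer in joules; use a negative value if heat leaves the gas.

-10800 J

P₁ = nRT₁/V₁ = 3.92×8.314×607/9.50 = 2080 kPa.
Polytropic n=1.47: T₂ = T₁(V₁/V₂)^(n−1) = 607×(0.321)^0.47 = 356 K; P₂ = P₁(V₁/V₂)^n = 391 kPa.
W = (P₁V₁−P₂V₂)/(n−1) = (2080×9.50−391×29.6)/0.47 = 17400 J.
ΔU = nCvΔT = 3.92×28.7×(356−607) = -28300 J.
Q = ΔU + W = -10800 J.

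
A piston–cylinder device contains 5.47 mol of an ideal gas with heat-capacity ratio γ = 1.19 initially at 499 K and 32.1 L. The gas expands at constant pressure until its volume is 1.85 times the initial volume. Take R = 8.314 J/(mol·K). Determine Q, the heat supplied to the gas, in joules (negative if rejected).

121000 J

P₁ = nRT₁/V₁ = 5.47×8.314×499/32.1 = 707 kPa.
Isobaric: P stays 707 kPa; V/T = const ⇒ T₂ = 923 K, V₂ = 59.4 L.
W = PΔV = 707×(59.4−32.1) kPa·L = 19300 J.
ΔU = nCvΔT = 5.47×43.8×(923−499) = 102000 J.
Q = ΔU + W = nCpΔT = 121000 J.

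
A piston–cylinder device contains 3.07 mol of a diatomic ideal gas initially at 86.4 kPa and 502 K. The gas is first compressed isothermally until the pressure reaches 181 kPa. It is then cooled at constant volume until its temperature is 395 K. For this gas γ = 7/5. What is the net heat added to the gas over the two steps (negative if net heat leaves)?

-16300 J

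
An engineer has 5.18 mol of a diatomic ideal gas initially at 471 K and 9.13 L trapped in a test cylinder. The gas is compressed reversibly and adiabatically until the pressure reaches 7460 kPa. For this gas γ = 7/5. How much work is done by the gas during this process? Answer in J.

-21000 J

P₁ = nRT₁/V₁ = 5.18×8.314×471/9.13 = 2220 kPa.
Adiabatic: T₂/T₁ = (P₂/P₁)^((γ−1)/γ) ⇒ T₂ = 471×(3.36)^0.286 = 666 K; V₂ = 3.84 L.
ΔU = nCvΔT = 5.18×20.8×(666−471) = 21000 J.
Q = 0 for an adiabatic process, so W = −ΔU = -21000 J.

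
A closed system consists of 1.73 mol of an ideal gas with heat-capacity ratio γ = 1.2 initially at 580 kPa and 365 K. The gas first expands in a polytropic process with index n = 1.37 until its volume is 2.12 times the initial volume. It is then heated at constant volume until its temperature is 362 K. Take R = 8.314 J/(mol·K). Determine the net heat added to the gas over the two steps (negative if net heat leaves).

3230 J

V₁ = nRT₁/P₁ = 1.73×8.314×365/580 = 9.05 L.
Step 1 — Polytropic n=1.37: T₂ = T₁(V₁/V₂)^(n−1) = 365×(0.472)^0.37 = 276 K; P₂ = P₁(V₁/V₂)^n = 207 kPa.
W = (P₁V₁−P₂V₂)/(n−1) = (580×9.05−207×19.2)/0.37 = 3440 J.
ΔU = nCvΔT = 1.73×41.6×(276−365) = -6370 J.
Q = ΔU + W = -2930 J.
State after step 1: P = 207 kPa, V = 19.2 L, T = 276 K.
Step 2 — Isochoric: V stays 19.2 L; P/T = const ⇒ T₂ = 362 K, P₂ = 271 kPa.
W = 0 (no volume change).
ΔU = nCvΔT = 1.73×41.6×(362−276) = 6160 J.
Q = ΔU = 6160 J.
Net over both steps: W = 3440 J, Q = 3230 J, ΔU = -216 J.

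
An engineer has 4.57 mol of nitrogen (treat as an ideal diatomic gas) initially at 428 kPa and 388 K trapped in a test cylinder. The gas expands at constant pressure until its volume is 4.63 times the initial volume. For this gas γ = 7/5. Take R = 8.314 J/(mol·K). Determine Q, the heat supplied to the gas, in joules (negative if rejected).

V₁ = nRT₁/P₁ = 4.57×8.314×388/428 = 34.4 L.
Isobaric: P stays 428 kPa; V/T = const ⇒ T₂ = 1800 K, V₂ = 159 L.
W = PΔV = 428×(159−34.4) kPa·L = 53500 J.
ΔU = nCvΔT = 4.57×20.8×(1800−388) = 134000 J.
Q = ΔU + W = nCpΔT = 187000 J.

187000 J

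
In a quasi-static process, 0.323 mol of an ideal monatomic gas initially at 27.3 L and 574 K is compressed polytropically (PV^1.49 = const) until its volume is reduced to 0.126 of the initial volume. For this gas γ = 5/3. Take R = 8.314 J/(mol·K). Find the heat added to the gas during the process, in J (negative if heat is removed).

-1470 J

P₁ = nRT₁/V₁ = 0.323×8.314×574/27.3 = 56.5 kPa.
Polytropic n=1.49: T₂ = T₁(V₁/V₂)^(n−1) = 574×(7.94)^0.49 = 1580 K; P₂ = P₁(V₁/V₂)^n = 1240 kPa.
W = (P₁V₁−P₂V₂)/(n−1) = (56.5×27.3−1240×3.44)/0.49 = -5530 J.
ΔU = nCvΔT = 0.323×12.5×(1580−574) = 4070 J.
Q = ΔU + W = -1470 J.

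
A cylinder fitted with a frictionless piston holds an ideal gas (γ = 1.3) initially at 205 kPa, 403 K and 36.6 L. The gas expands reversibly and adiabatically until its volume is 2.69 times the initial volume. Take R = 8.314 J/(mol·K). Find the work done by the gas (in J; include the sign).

6420 J

n = P₁V₁/(RT₁) = 205×36.6/(8.314×403) = 2.24 mol.
Adiabatic: TV^(γ−1) = const ⇒ T₂ = 403×(0.372)^0.300 = 299 K; PV^γ = const ⇒ P₂ = 56.6 kPa.
ΔU = nCvΔT = 2.24×27.7×(299−403) = -6420 J.
Q = 0 for an adiabatic process, so W = −ΔU = 6420 J.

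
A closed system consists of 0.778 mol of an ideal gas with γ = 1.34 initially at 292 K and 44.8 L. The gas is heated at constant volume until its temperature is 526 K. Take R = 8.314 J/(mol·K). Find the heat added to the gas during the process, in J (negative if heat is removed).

P₁ = nRT₁/V₁ = 0.778×8.314×292/44.8 = 42.2 kPa.
Isochoric: V stays 44.8 L; P/T = const ⇒ T₂ = 526 K, P₂ = 75.9 kPa.
W = 0 (no volume change).
ΔU = nCvΔT = 0.778×24.5×(526−292) = 4450 J.
Q = ΔU = 4450 J.

4450 J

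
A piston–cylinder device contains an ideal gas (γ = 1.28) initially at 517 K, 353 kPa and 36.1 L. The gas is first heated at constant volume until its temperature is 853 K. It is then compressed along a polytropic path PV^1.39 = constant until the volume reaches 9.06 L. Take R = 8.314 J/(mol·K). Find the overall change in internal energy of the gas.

83200 J

n = P₁V₁/(RT₁) = 353×36.1/(8.314×517) = 2.96 mol.
Step 1 — Isochoric: V stays 36.1 L; P/T = const ⇒ T₂ = 853 K, P₂ = 582 kPa.
W = 0 (no volume change).
ΔU = nCvΔT = 2.96×29.7×(853−517) = 29600 J.
Q = ΔU = 29600 J.
State after step 1: P = 582 kPa, V = 36.1 L, T = 853 K.
Step 2 — Polytropic n=1.39: T₂ = T₁(V₁/V₂)^(n−1) = 853×(3.98)^0.39 = 1460 K; P₂ = P₁(V₁/V₂)^n = 3980 kPa.
W = (P₁V₁−P₂V₂)/(n−1) = (582×36.1−3980×9.06)/0.39 = -38500 J.
ΔU = nCvΔT = 2.96×29.7×(1460−853) = 53700 J.
Q = ΔU + W = 15100 J.
Net over both steps: W = -38500 J, Q = 44700 J, ΔU = 83200 J.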